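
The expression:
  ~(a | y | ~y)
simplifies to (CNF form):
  False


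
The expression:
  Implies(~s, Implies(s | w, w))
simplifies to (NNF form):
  True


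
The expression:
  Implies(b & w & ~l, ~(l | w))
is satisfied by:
  {l: True, w: False, b: False}
  {w: False, b: False, l: False}
  {b: True, l: True, w: False}
  {b: True, w: False, l: False}
  {l: True, w: True, b: False}
  {w: True, l: False, b: False}
  {b: True, w: True, l: True}


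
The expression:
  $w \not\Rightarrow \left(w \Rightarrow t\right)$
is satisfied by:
  {w: True, t: False}


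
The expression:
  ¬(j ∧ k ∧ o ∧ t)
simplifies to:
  ¬j ∨ ¬k ∨ ¬o ∨ ¬t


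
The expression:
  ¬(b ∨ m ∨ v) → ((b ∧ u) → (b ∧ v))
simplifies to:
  True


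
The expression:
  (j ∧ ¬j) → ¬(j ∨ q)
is always true.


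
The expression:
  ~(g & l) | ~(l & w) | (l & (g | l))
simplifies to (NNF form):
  True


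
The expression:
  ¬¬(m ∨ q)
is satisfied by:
  {q: True, m: True}
  {q: True, m: False}
  {m: True, q: False}


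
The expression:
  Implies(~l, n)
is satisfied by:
  {n: True, l: True}
  {n: True, l: False}
  {l: True, n: False}


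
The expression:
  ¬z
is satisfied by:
  {z: False}


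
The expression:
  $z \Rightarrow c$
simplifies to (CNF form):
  $c \vee \neg z$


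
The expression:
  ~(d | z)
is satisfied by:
  {d: False, z: False}


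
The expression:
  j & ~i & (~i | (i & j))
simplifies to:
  j & ~i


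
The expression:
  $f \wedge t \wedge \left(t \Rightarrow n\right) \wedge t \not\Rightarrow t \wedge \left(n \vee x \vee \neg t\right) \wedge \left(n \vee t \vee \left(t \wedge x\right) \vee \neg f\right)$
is never true.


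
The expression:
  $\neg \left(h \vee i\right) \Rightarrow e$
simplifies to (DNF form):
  $e \vee h \vee i$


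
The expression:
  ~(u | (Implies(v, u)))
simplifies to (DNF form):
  v & ~u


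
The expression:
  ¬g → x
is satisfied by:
  {x: True, g: True}
  {x: True, g: False}
  {g: True, x: False}


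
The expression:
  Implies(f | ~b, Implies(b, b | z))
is always true.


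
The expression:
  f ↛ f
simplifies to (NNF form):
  False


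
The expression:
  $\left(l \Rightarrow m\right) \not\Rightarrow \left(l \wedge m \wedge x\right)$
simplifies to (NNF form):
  $\left(m \wedge \neg x\right) \vee \neg l$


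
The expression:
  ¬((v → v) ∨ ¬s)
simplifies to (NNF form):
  False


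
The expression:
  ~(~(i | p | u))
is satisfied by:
  {i: True, u: True, p: True}
  {i: True, u: True, p: False}
  {i: True, p: True, u: False}
  {i: True, p: False, u: False}
  {u: True, p: True, i: False}
  {u: True, p: False, i: False}
  {p: True, u: False, i: False}


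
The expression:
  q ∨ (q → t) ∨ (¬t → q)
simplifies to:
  True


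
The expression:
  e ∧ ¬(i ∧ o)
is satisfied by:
  {e: True, o: False, i: False}
  {e: True, i: True, o: False}
  {e: True, o: True, i: False}


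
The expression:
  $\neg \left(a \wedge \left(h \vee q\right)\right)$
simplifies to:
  $\left(\neg h \wedge \neg q\right) \vee \neg a$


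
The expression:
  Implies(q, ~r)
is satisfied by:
  {q: False, r: False}
  {r: True, q: False}
  {q: True, r: False}


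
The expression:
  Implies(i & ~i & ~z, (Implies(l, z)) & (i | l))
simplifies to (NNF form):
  True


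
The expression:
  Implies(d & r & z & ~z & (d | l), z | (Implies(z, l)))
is always true.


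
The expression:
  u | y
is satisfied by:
  {y: True, u: True}
  {y: True, u: False}
  {u: True, y: False}


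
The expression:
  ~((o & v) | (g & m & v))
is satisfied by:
  {m: False, g: False, v: False, o: False}
  {g: True, o: False, m: False, v: False}
  {m: True, o: False, g: False, v: False}
  {g: True, m: True, o: False, v: False}
  {o: True, m: False, g: False, v: False}
  {o: True, g: True, m: False, v: False}
  {o: True, m: True, g: False, v: False}
  {o: True, g: True, m: True, v: False}
  {v: True, o: False, m: False, g: False}
  {v: True, g: True, o: False, m: False}
  {v: True, m: True, o: False, g: False}


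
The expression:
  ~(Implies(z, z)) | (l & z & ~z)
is never true.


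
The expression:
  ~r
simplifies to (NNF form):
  ~r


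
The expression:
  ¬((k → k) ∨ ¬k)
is never true.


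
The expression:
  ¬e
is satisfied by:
  {e: False}


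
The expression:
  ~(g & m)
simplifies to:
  ~g | ~m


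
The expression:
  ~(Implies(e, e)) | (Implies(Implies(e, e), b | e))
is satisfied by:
  {b: True, e: True}
  {b: True, e: False}
  {e: True, b: False}


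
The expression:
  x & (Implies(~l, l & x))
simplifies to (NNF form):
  l & x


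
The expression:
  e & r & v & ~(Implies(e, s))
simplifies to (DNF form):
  e & r & v & ~s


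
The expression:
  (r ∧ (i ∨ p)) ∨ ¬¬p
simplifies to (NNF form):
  p ∨ (i ∧ r)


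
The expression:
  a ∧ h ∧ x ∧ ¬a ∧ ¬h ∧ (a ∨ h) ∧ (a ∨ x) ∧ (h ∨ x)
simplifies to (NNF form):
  False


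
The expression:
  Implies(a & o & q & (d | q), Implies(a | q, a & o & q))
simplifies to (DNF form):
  True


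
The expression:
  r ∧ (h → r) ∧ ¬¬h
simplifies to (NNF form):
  h ∧ r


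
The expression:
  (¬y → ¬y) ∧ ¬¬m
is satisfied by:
  {m: True}


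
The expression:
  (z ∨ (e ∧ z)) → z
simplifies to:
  True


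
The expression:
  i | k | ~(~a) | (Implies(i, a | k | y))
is always true.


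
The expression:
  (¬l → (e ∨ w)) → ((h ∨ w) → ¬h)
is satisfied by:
  {w: False, l: False, h: False, e: False}
  {e: True, w: False, l: False, h: False}
  {l: True, e: False, w: False, h: False}
  {e: True, l: True, w: False, h: False}
  {w: True, e: False, l: False, h: False}
  {e: True, w: True, l: False, h: False}
  {l: True, w: True, e: False, h: False}
  {e: True, l: True, w: True, h: False}
  {h: True, e: False, w: False, l: False}


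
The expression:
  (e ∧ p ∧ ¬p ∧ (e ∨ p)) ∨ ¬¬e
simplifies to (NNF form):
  e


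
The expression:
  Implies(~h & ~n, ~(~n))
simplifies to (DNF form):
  h | n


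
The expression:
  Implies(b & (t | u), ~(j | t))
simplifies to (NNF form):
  ~b | (~j & ~t) | (~t & ~u)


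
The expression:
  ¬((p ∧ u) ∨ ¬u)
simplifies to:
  u ∧ ¬p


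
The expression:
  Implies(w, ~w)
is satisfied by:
  {w: False}


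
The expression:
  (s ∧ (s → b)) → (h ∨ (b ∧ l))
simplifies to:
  h ∨ l ∨ ¬b ∨ ¬s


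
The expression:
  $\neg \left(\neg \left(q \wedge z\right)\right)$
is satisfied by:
  {z: True, q: True}


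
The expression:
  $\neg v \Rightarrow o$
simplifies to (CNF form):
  $o \vee v$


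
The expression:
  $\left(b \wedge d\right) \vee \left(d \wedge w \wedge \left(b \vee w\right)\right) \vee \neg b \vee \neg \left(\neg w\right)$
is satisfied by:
  {d: True, w: True, b: False}
  {d: True, w: False, b: False}
  {w: True, d: False, b: False}
  {d: False, w: False, b: False}
  {b: True, d: True, w: True}
  {b: True, d: True, w: False}
  {b: True, w: True, d: False}


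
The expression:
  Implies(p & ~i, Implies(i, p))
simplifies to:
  True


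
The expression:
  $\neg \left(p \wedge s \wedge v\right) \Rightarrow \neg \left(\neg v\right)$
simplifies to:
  $v$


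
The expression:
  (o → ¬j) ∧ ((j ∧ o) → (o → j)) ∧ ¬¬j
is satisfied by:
  {j: True, o: False}


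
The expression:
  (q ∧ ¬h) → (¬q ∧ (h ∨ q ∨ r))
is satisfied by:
  {h: True, q: False}
  {q: False, h: False}
  {q: True, h: True}


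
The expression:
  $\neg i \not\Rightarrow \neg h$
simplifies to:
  $h \wedge \neg i$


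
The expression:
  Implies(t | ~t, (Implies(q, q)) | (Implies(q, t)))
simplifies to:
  True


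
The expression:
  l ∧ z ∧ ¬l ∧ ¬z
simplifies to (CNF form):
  False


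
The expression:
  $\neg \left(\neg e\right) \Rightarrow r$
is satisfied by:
  {r: True, e: False}
  {e: False, r: False}
  {e: True, r: True}


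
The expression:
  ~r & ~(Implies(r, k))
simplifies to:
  False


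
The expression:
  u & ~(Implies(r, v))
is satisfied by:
  {r: True, u: True, v: False}


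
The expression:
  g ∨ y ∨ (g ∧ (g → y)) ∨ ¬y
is always true.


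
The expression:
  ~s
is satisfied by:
  {s: False}


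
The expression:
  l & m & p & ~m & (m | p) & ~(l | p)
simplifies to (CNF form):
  False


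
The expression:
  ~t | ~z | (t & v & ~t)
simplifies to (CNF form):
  ~t | ~z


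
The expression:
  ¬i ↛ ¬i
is never true.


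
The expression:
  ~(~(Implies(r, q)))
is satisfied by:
  {q: True, r: False}
  {r: False, q: False}
  {r: True, q: True}


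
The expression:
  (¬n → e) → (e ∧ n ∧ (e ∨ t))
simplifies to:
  (e ∧ n) ∨ (¬e ∧ ¬n)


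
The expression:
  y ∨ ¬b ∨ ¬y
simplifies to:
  True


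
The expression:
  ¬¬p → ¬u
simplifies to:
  ¬p ∨ ¬u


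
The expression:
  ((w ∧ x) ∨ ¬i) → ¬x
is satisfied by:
  {i: True, x: False, w: False}
  {i: False, x: False, w: False}
  {w: True, i: True, x: False}
  {w: True, i: False, x: False}
  {x: True, i: True, w: False}


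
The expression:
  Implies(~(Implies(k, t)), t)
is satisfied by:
  {t: True, k: False}
  {k: False, t: False}
  {k: True, t: True}


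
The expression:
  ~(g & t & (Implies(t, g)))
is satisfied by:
  {g: False, t: False}
  {t: True, g: False}
  {g: True, t: False}


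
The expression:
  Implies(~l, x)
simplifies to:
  l | x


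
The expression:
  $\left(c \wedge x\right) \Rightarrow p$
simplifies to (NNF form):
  $p \vee \neg c \vee \neg x$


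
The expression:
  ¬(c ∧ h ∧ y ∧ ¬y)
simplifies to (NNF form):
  True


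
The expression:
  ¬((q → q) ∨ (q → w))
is never true.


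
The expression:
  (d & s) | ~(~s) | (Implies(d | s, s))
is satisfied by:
  {s: True, d: False}
  {d: False, s: False}
  {d: True, s: True}


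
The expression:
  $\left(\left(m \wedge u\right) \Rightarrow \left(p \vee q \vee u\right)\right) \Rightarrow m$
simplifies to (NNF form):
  $m$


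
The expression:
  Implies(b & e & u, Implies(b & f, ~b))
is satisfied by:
  {u: False, e: False, b: False, f: False}
  {f: True, u: False, e: False, b: False}
  {b: True, u: False, e: False, f: False}
  {f: True, b: True, u: False, e: False}
  {e: True, f: False, u: False, b: False}
  {f: True, e: True, u: False, b: False}
  {b: True, e: True, f: False, u: False}
  {f: True, b: True, e: True, u: False}
  {u: True, b: False, e: False, f: False}
  {f: True, u: True, b: False, e: False}
  {b: True, u: True, f: False, e: False}
  {f: True, b: True, u: True, e: False}
  {e: True, u: True, b: False, f: False}
  {f: True, e: True, u: True, b: False}
  {b: True, e: True, u: True, f: False}


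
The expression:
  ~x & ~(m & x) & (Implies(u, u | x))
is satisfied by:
  {x: False}


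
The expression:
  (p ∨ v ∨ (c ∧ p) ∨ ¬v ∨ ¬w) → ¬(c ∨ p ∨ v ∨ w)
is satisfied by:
  {v: False, w: False, p: False, c: False}


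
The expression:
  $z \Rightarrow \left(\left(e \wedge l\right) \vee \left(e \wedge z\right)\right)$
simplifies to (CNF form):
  $e \vee \neg z$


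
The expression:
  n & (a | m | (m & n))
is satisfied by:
  {a: True, m: True, n: True}
  {a: True, n: True, m: False}
  {m: True, n: True, a: False}


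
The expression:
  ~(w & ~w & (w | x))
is always true.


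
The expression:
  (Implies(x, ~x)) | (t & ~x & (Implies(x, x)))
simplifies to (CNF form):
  ~x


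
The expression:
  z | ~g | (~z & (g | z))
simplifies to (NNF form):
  True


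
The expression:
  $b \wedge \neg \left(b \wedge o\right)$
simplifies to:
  $b \wedge \neg o$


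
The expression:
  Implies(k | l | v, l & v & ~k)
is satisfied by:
  {k: False, l: False, v: False}
  {v: True, l: True, k: False}


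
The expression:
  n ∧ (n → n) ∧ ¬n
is never true.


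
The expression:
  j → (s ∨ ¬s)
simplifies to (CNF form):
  True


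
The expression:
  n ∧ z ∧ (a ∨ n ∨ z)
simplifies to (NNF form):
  n ∧ z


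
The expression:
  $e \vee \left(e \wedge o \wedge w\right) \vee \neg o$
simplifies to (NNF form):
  $e \vee \neg o$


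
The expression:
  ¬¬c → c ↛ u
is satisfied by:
  {u: False, c: False}
  {c: True, u: False}
  {u: True, c: False}


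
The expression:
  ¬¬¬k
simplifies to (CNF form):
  ¬k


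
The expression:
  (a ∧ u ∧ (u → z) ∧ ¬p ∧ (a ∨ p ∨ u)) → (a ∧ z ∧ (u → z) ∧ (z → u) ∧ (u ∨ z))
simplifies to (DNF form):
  True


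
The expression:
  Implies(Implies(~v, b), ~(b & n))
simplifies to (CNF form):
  ~b | ~n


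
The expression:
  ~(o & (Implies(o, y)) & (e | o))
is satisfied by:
  {o: False, y: False}
  {y: True, o: False}
  {o: True, y: False}


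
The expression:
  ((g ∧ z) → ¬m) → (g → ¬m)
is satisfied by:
  {z: True, g: False, m: False}
  {g: False, m: False, z: False}
  {z: True, m: True, g: False}
  {m: True, g: False, z: False}
  {z: True, g: True, m: False}
  {g: True, z: False, m: False}
  {z: True, m: True, g: True}


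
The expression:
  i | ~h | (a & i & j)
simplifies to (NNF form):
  i | ~h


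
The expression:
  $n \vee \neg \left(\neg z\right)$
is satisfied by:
  {n: True, z: True}
  {n: True, z: False}
  {z: True, n: False}


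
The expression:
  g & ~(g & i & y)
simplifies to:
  g & (~i | ~y)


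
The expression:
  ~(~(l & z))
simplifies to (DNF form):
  l & z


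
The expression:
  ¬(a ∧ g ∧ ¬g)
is always true.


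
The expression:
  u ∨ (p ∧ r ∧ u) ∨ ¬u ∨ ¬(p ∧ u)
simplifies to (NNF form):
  True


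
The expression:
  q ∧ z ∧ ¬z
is never true.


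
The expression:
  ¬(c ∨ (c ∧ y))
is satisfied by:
  {c: False}


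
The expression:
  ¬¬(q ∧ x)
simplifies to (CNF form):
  q ∧ x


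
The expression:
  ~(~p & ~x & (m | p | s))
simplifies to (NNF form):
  p | x | (~m & ~s)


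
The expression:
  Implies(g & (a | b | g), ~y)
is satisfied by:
  {g: False, y: False}
  {y: True, g: False}
  {g: True, y: False}


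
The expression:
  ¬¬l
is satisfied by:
  {l: True}


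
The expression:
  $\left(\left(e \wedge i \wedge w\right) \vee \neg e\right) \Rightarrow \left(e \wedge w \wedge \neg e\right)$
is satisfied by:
  {e: True, w: False, i: False}
  {e: True, i: True, w: False}
  {e: True, w: True, i: False}


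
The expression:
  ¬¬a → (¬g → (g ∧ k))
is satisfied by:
  {g: True, a: False}
  {a: False, g: False}
  {a: True, g: True}


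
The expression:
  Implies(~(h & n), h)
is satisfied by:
  {h: True}


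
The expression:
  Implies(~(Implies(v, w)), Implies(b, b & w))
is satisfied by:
  {w: True, v: False, b: False}
  {v: False, b: False, w: False}
  {w: True, b: True, v: False}
  {b: True, v: False, w: False}
  {w: True, v: True, b: False}
  {v: True, w: False, b: False}
  {w: True, b: True, v: True}


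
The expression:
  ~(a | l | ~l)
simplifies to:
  False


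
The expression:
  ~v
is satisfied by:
  {v: False}


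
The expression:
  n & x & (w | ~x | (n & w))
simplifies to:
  n & w & x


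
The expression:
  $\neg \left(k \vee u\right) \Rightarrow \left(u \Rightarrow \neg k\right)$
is always true.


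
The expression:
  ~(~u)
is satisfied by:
  {u: True}


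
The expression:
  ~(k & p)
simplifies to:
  ~k | ~p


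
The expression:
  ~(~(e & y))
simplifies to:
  e & y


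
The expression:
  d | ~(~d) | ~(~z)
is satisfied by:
  {d: True, z: True}
  {d: True, z: False}
  {z: True, d: False}


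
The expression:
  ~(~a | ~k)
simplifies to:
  a & k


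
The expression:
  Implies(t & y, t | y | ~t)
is always true.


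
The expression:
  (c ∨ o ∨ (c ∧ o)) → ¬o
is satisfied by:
  {o: False}


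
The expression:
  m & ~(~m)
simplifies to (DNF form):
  m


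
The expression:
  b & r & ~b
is never true.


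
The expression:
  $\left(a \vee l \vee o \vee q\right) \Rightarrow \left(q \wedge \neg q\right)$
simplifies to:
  $\neg a \wedge \neg l \wedge \neg o \wedge \neg q$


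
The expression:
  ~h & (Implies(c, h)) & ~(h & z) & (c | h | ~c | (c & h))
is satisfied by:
  {h: False, c: False}


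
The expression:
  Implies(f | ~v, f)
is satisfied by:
  {v: True, f: True}
  {v: True, f: False}
  {f: True, v: False}


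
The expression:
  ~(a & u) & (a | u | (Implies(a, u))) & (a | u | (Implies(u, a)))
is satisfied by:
  {u: False, a: False}
  {a: True, u: False}
  {u: True, a: False}


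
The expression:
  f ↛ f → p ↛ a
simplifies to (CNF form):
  True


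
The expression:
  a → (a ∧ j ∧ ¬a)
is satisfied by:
  {a: False}


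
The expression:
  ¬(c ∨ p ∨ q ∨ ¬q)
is never true.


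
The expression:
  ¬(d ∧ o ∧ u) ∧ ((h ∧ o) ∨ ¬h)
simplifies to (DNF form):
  (o ∧ ¬d) ∨ (o ∧ ¬u) ∨ (¬h ∧ ¬o)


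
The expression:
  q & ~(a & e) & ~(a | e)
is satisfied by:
  {q: True, e: False, a: False}


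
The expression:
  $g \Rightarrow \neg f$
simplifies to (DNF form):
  $\neg f \vee \neg g$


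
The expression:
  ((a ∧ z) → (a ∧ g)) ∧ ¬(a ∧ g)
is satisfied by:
  {g: False, a: False, z: False}
  {z: True, g: False, a: False}
  {g: True, z: False, a: False}
  {z: True, g: True, a: False}
  {a: True, z: False, g: False}


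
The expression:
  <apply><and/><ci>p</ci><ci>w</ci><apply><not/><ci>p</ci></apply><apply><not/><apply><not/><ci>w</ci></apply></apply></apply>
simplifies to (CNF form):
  <false/>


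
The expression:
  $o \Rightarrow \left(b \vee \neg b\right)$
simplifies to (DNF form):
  $\text{True}$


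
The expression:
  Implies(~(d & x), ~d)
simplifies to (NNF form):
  x | ~d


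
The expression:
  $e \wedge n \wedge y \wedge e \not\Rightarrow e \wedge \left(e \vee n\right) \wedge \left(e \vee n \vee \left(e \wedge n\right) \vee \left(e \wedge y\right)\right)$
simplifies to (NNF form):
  $\text{False}$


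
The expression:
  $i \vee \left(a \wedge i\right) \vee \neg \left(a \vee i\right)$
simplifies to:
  $i \vee \neg a$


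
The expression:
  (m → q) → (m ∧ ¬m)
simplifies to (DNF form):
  m ∧ ¬q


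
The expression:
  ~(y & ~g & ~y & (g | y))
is always true.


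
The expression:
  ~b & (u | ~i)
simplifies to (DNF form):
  (u & ~b) | (~b & ~i)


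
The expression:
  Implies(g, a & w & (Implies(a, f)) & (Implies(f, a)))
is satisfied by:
  {f: True, w: True, a: True, g: False}
  {f: True, w: True, a: False, g: False}
  {f: True, a: True, w: False, g: False}
  {f: True, a: False, w: False, g: False}
  {w: True, a: True, f: False, g: False}
  {w: True, a: False, f: False, g: False}
  {a: True, f: False, w: False, g: False}
  {a: False, f: False, w: False, g: False}
  {g: True, f: True, w: True, a: True}


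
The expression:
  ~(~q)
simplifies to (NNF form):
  q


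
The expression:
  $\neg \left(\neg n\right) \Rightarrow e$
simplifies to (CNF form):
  $e \vee \neg n$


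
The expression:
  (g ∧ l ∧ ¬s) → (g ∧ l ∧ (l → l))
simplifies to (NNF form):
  True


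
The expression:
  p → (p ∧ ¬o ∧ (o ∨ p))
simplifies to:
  ¬o ∨ ¬p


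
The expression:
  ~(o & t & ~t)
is always true.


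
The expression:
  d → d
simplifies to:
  True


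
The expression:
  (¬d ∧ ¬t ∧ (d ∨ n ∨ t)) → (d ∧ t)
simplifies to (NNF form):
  d ∨ t ∨ ¬n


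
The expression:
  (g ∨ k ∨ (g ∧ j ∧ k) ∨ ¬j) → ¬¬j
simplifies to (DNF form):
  j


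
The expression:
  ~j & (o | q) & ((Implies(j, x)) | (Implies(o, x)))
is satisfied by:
  {q: True, o: True, j: False}
  {q: True, o: False, j: False}
  {o: True, q: False, j: False}


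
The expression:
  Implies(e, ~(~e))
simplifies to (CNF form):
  True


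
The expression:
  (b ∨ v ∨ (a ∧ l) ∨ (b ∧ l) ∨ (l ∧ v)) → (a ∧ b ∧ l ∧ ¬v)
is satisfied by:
  {v: False, l: False, b: False, a: False}
  {a: True, v: False, l: False, b: False}
  {l: True, a: False, v: False, b: False}
  {b: True, a: True, l: True, v: False}


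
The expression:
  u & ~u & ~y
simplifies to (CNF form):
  False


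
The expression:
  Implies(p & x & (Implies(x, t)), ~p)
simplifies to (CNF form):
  ~p | ~t | ~x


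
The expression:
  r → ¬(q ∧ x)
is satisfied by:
  {q: False, x: False, r: False}
  {r: True, q: False, x: False}
  {x: True, q: False, r: False}
  {r: True, x: True, q: False}
  {q: True, r: False, x: False}
  {r: True, q: True, x: False}
  {x: True, q: True, r: False}


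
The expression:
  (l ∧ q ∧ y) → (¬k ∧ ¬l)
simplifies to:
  ¬l ∨ ¬q ∨ ¬y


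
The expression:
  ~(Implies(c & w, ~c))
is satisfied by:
  {c: True, w: True}


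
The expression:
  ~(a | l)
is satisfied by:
  {l: False, a: False}


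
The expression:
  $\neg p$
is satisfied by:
  {p: False}


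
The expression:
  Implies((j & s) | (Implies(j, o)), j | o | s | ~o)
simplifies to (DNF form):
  True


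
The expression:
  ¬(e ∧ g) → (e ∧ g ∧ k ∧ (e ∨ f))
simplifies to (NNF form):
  e ∧ g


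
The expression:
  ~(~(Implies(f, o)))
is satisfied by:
  {o: True, f: False}
  {f: False, o: False}
  {f: True, o: True}


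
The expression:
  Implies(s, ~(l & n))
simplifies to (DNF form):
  ~l | ~n | ~s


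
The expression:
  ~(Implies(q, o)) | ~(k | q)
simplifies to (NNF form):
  (q & ~o) | (~k & ~q)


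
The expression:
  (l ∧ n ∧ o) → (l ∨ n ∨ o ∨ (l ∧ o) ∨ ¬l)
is always true.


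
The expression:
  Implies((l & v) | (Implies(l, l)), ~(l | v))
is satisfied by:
  {v: False, l: False}


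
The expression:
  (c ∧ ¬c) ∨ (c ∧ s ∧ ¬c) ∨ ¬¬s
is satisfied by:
  {s: True}


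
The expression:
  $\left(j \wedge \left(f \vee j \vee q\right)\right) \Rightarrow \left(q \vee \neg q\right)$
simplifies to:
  $\text{True}$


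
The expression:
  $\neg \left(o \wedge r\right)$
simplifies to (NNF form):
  $\neg o \vee \neg r$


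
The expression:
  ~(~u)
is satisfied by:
  {u: True}


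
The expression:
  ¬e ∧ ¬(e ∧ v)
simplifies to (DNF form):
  ¬e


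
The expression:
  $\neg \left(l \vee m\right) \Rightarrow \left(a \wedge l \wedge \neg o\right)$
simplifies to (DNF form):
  $l \vee m$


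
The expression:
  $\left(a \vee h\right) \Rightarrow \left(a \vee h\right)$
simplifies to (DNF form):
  $\text{True}$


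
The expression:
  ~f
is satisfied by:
  {f: False}


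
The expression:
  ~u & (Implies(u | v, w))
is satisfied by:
  {w: True, u: False, v: False}
  {u: False, v: False, w: False}
  {w: True, v: True, u: False}


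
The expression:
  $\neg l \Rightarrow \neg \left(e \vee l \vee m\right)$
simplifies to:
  $l \vee \left(\neg e \wedge \neg m\right)$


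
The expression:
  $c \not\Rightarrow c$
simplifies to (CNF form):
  $\text{False}$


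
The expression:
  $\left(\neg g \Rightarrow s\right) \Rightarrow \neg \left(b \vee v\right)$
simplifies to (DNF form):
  $\left(\neg b \wedge \neg v\right) \vee \left(\neg g \wedge \neg s\right) \vee \left(\neg b \wedge \neg g \wedge \neg s\right) \vee \left(\neg b \wedge \neg g \wedge \neg v\right) \vee \left(\neg b \wedge \neg s \wedge \neg v\right) \vee \left(\neg g \wedge \neg s \wedge \neg v\right) \vee \left(\neg b \wedge \neg g \wedge \neg s \wedge \neg v\right)$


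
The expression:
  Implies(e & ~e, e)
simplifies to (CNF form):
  True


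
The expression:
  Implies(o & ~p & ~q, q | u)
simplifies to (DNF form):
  p | q | u | ~o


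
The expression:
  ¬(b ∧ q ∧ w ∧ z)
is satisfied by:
  {w: False, q: False, z: False, b: False}
  {b: True, w: False, q: False, z: False}
  {z: True, w: False, q: False, b: False}
  {b: True, z: True, w: False, q: False}
  {q: True, b: False, w: False, z: False}
  {b: True, q: True, w: False, z: False}
  {z: True, q: True, b: False, w: False}
  {b: True, z: True, q: True, w: False}
  {w: True, z: False, q: False, b: False}
  {b: True, w: True, z: False, q: False}
  {z: True, w: True, b: False, q: False}
  {b: True, z: True, w: True, q: False}
  {q: True, w: True, z: False, b: False}
  {b: True, q: True, w: True, z: False}
  {z: True, q: True, w: True, b: False}


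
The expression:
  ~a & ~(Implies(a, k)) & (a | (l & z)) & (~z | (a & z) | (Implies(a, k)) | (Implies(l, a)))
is never true.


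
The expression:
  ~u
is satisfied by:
  {u: False}


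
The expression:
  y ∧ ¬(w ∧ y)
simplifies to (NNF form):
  y ∧ ¬w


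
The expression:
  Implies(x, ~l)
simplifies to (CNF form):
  ~l | ~x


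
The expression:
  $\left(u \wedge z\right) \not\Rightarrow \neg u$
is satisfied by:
  {z: True, u: True}


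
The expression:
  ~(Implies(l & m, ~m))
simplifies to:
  l & m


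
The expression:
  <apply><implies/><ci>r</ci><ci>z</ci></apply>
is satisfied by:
  {z: True, r: False}
  {r: False, z: False}
  {r: True, z: True}


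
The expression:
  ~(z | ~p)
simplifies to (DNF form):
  p & ~z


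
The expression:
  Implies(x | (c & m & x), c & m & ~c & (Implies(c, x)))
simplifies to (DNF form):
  ~x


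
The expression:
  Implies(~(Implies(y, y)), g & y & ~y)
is always true.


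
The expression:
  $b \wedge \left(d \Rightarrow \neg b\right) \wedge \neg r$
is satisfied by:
  {b: True, d: False, r: False}


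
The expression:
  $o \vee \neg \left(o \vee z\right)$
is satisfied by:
  {o: True, z: False}
  {z: False, o: False}
  {z: True, o: True}


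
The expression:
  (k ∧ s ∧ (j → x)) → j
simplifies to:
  j ∨ ¬k ∨ ¬s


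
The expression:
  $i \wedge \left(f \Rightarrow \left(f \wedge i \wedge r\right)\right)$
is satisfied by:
  {i: True, r: True, f: False}
  {i: True, r: False, f: False}
  {i: True, f: True, r: True}


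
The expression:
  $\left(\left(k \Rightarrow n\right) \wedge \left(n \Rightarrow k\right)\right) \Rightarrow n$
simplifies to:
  $k \vee n$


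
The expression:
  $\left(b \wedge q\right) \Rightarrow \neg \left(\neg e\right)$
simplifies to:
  $e \vee \neg b \vee \neg q$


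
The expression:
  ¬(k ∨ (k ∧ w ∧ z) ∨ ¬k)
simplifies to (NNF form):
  False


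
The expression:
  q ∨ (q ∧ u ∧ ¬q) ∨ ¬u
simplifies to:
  q ∨ ¬u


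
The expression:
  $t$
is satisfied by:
  {t: True}


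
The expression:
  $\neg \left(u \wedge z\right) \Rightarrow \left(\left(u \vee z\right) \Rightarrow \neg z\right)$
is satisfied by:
  {u: True, z: False}
  {z: False, u: False}
  {z: True, u: True}


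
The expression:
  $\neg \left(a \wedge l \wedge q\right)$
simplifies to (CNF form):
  $\neg a \vee \neg l \vee \neg q$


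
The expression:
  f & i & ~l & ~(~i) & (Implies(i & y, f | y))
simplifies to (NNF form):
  f & i & ~l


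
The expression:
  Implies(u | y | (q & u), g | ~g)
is always true.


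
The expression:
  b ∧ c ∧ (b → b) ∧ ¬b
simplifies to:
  False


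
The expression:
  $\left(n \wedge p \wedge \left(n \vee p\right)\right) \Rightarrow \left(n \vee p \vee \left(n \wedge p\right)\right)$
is always true.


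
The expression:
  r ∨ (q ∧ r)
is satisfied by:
  {r: True}


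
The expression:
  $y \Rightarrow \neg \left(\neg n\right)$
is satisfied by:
  {n: True, y: False}
  {y: False, n: False}
  {y: True, n: True}


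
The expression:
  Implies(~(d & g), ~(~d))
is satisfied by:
  {d: True}


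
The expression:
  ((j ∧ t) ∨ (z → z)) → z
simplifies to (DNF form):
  z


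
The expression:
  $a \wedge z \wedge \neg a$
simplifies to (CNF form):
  $\text{False}$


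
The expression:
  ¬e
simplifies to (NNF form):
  ¬e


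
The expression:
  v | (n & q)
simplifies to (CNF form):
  (n | v) & (q | v)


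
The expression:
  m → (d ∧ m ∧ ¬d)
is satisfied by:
  {m: False}


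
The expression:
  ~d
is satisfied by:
  {d: False}


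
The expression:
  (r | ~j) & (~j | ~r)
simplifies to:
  ~j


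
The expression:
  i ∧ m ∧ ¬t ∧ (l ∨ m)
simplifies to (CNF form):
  i ∧ m ∧ ¬t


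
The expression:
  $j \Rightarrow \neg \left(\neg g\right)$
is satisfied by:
  {g: True, j: False}
  {j: False, g: False}
  {j: True, g: True}


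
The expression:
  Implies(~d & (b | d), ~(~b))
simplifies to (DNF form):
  True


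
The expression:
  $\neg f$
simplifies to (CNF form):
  $\neg f$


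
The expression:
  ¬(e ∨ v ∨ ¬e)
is never true.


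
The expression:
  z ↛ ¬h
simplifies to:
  h ∧ z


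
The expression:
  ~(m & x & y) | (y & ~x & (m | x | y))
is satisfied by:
  {m: False, y: False, x: False}
  {x: True, m: False, y: False}
  {y: True, m: False, x: False}
  {x: True, y: True, m: False}
  {m: True, x: False, y: False}
  {x: True, m: True, y: False}
  {y: True, m: True, x: False}


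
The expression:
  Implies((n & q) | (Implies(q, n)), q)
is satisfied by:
  {q: True}


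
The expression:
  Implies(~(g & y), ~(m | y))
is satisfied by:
  {g: True, m: False, y: False}
  {g: False, m: False, y: False}
  {y: True, g: True, m: False}
  {y: True, m: True, g: True}


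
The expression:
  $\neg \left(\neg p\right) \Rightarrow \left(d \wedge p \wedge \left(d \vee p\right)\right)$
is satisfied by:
  {d: True, p: False}
  {p: False, d: False}
  {p: True, d: True}


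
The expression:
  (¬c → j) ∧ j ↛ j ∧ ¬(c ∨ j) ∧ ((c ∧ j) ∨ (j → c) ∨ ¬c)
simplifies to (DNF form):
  False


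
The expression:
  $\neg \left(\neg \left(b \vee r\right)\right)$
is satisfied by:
  {r: True, b: True}
  {r: True, b: False}
  {b: True, r: False}


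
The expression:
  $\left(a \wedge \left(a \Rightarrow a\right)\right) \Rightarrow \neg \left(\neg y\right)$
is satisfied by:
  {y: True, a: False}
  {a: False, y: False}
  {a: True, y: True}


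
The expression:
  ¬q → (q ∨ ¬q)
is always true.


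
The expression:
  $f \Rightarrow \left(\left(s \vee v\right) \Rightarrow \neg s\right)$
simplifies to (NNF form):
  $\neg f \vee \neg s$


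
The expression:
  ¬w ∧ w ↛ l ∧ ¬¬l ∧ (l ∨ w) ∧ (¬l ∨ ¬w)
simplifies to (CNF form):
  False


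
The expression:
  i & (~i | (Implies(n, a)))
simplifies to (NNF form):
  i & (a | ~n)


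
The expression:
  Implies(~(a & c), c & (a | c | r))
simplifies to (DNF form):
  c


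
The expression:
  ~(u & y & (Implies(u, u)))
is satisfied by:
  {u: False, y: False}
  {y: True, u: False}
  {u: True, y: False}


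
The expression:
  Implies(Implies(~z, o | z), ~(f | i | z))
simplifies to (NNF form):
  ~z & (~f | ~o) & (~i | ~o)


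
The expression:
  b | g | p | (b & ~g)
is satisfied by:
  {b: True, g: True, p: True}
  {b: True, g: True, p: False}
  {b: True, p: True, g: False}
  {b: True, p: False, g: False}
  {g: True, p: True, b: False}
  {g: True, p: False, b: False}
  {p: True, g: False, b: False}


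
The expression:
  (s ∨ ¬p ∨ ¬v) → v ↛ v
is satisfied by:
  {p: True, v: True, s: False}


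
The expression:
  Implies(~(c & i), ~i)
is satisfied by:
  {c: True, i: False}
  {i: False, c: False}
  {i: True, c: True}


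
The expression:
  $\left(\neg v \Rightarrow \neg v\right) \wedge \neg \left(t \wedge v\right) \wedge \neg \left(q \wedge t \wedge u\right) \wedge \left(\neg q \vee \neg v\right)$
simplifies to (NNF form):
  $\left(\neg q \wedge \neg t\right) \vee \left(\neg q \wedge \neg v\right) \vee \left(\neg t \wedge \neg v\right) \vee \left(\neg u \wedge \neg v\right)$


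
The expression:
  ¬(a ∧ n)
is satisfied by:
  {n: False, a: False}
  {a: True, n: False}
  {n: True, a: False}


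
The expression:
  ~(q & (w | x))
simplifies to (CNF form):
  (~q | ~w) & (~q | ~x)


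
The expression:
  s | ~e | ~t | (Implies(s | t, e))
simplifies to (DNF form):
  True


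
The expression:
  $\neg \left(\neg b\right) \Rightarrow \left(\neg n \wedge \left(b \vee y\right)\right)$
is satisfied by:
  {n: False, b: False}
  {b: True, n: False}
  {n: True, b: False}


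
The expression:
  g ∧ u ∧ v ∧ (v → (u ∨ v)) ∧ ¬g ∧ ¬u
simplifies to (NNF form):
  False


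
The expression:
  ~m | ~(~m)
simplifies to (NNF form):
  True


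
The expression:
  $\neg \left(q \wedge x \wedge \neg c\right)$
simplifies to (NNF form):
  $c \vee \neg q \vee \neg x$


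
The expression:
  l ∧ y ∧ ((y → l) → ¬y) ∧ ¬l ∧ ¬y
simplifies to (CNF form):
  False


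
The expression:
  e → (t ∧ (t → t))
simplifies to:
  t ∨ ¬e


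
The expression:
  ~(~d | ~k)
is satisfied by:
  {d: True, k: True}


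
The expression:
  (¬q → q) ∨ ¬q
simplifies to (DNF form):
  True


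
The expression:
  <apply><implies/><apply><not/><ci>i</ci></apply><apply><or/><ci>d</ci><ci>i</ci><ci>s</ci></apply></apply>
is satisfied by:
  {i: True, d: True, s: True}
  {i: True, d: True, s: False}
  {i: True, s: True, d: False}
  {i: True, s: False, d: False}
  {d: True, s: True, i: False}
  {d: True, s: False, i: False}
  {s: True, d: False, i: False}


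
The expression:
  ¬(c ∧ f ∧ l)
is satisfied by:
  {l: False, c: False, f: False}
  {f: True, l: False, c: False}
  {c: True, l: False, f: False}
  {f: True, c: True, l: False}
  {l: True, f: False, c: False}
  {f: True, l: True, c: False}
  {c: True, l: True, f: False}


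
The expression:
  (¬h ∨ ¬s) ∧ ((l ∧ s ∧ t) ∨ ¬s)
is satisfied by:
  {t: True, l: True, s: False, h: False}
  {t: True, l: False, s: False, h: False}
  {l: True, h: False, t: False, s: False}
  {h: False, l: False, t: False, s: False}
  {h: True, t: True, l: True, s: False}
  {h: True, t: True, l: False, s: False}
  {h: True, l: True, t: False, s: False}
  {h: True, l: False, t: False, s: False}
  {s: True, t: True, l: True, h: False}


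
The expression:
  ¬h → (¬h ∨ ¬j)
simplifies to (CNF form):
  True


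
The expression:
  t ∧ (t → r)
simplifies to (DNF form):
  r ∧ t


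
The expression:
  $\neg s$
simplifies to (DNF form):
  $\neg s$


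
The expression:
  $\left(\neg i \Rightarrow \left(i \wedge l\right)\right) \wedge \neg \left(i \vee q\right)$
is never true.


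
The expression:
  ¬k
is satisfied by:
  {k: False}


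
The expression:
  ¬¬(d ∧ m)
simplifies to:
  d ∧ m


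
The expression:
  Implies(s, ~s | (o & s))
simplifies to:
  o | ~s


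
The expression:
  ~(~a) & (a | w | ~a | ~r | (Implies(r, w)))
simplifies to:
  a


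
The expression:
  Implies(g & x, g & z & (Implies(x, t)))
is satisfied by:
  {z: True, t: True, g: False, x: False}
  {z: True, t: False, g: False, x: False}
  {t: True, z: False, g: False, x: False}
  {z: False, t: False, g: False, x: False}
  {x: True, z: True, t: True, g: False}
  {x: True, z: True, t: False, g: False}
  {x: True, t: True, z: False, g: False}
  {x: True, t: False, z: False, g: False}
  {z: True, g: True, t: True, x: False}
  {z: True, g: True, t: False, x: False}
  {g: True, t: True, z: False, x: False}
  {g: True, z: False, t: False, x: False}
  {x: True, z: True, g: True, t: True}


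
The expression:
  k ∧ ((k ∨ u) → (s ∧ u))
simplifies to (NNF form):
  k ∧ s ∧ u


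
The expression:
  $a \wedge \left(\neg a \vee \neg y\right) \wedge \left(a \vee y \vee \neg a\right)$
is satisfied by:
  {a: True, y: False}


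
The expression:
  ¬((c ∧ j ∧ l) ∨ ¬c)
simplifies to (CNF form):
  c ∧ (¬j ∨ ¬l)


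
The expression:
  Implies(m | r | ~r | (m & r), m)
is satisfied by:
  {m: True}


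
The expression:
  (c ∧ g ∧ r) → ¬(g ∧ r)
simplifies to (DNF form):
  ¬c ∨ ¬g ∨ ¬r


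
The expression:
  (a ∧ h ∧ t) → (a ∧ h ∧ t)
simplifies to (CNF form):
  True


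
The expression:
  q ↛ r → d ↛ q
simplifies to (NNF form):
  r ∨ ¬q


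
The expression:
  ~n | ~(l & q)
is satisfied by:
  {l: False, q: False, n: False}
  {n: True, l: False, q: False}
  {q: True, l: False, n: False}
  {n: True, q: True, l: False}
  {l: True, n: False, q: False}
  {n: True, l: True, q: False}
  {q: True, l: True, n: False}


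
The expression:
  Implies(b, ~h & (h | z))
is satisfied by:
  {z: True, b: False, h: False}
  {z: False, b: False, h: False}
  {h: True, z: True, b: False}
  {h: True, z: False, b: False}
  {b: True, z: True, h: False}


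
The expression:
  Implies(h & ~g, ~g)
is always true.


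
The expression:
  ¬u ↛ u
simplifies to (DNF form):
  ¬u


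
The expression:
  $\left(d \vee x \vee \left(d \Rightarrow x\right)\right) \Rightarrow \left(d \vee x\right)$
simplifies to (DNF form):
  $d \vee x$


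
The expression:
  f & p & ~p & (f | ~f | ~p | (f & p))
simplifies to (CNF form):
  False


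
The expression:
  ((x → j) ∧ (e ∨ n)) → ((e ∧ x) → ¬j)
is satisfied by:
  {e: False, x: False, j: False}
  {j: True, e: False, x: False}
  {x: True, e: False, j: False}
  {j: True, x: True, e: False}
  {e: True, j: False, x: False}
  {j: True, e: True, x: False}
  {x: True, e: True, j: False}


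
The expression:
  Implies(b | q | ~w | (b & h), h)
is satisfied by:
  {h: True, w: True, q: False, b: False}
  {h: True, q: False, b: False, w: False}
  {h: True, w: True, b: True, q: False}
  {h: True, b: True, q: False, w: False}
  {h: True, w: True, q: True, b: False}
  {h: True, q: True, b: False, w: False}
  {h: True, w: True, b: True, q: True}
  {h: True, b: True, q: True, w: False}
  {w: True, q: False, b: False, h: False}


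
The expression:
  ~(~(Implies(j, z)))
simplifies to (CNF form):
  z | ~j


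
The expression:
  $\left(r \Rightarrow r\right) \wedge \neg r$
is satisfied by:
  {r: False}


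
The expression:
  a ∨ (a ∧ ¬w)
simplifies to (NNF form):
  a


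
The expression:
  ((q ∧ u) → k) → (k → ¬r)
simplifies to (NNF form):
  ¬k ∨ ¬r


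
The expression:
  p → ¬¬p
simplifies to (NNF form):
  True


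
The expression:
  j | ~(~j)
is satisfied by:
  {j: True}


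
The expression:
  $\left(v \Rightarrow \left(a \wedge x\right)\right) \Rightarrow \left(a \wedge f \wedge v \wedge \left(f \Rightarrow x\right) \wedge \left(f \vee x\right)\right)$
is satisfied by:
  {f: True, v: True, x: False, a: False}
  {v: True, a: False, f: False, x: False}
  {a: True, f: True, v: True, x: False}
  {a: True, v: True, f: False, x: False}
  {x: True, f: True, v: True, a: False}
  {x: True, v: True, a: False, f: False}
  {x: True, a: True, v: True, f: True}


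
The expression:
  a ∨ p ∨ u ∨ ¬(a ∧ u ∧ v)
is always true.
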